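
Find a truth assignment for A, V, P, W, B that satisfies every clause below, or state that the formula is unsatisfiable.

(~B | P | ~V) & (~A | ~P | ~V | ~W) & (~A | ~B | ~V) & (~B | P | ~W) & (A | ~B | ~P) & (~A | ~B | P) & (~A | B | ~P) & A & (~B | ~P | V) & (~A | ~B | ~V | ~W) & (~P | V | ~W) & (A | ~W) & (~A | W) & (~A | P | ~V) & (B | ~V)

A = True, V = False, P = False, W = True, B = False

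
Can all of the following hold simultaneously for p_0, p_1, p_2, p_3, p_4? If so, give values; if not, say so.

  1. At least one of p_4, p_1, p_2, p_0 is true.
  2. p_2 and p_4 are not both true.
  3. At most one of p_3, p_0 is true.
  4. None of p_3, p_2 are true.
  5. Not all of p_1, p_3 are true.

p_0 = False, p_1 = True, p_2 = False, p_3 = False, p_4 = False

  (1) {p_4, p_1, p_2, p_0}: 1 true — at least one ✓
  (2) p_2=F, p_4=F — not both ✓
  (3) {p_3, p_0}: 0 true — at most one ✓
  (4) {p_3, p_2}: 0 true — none ✓
  (5) {p_1, p_3}: 1/2 true — not all ✓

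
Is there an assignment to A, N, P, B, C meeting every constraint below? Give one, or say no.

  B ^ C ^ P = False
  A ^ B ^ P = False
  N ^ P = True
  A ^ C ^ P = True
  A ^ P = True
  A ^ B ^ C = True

A = False, N = False, P = True, B = True, C = False

B ^ C ^ P = T ^ F ^ T = False ✓
A ^ B ^ P = F ^ T ^ T = False ✓
N ^ P = F ^ T = True ✓
A ^ C ^ P = F ^ F ^ T = True ✓
A ^ P = F ^ T = True ✓
A ^ B ^ C = F ^ T ^ F = True ✓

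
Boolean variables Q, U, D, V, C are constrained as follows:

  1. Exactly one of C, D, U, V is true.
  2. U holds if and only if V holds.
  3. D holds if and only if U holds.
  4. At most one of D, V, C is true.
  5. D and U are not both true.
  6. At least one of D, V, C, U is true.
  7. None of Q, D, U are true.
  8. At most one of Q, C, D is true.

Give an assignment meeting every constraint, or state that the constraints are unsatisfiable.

Q = False; U = False; D = False; V = False; C = True

  (1) {C, D, U, V}: 1 true — exactly one ✓
  (2) U=F, V=F — same ✓
  (3) D=F, U=F — same ✓
  (4) {D, V, C}: 1 true — at most one ✓
  (5) D=F, U=F — not both ✓
  (6) {D, V, C, U}: 1 true — at least one ✓
  (7) {Q, D, U}: 0 true — none ✓
  (8) {Q, C, D}: 1 true — at most one ✓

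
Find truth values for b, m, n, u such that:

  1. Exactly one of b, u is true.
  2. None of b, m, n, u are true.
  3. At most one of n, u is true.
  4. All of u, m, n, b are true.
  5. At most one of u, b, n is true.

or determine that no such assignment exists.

Case b = True:
  Constraint (2) is violated (b=T) — contradiction.
Case b = False:
  Constraint (4) is violated (b=F) — contradiction.
Both cases fail — unsatisfiable.

The formula is unsatisfiable.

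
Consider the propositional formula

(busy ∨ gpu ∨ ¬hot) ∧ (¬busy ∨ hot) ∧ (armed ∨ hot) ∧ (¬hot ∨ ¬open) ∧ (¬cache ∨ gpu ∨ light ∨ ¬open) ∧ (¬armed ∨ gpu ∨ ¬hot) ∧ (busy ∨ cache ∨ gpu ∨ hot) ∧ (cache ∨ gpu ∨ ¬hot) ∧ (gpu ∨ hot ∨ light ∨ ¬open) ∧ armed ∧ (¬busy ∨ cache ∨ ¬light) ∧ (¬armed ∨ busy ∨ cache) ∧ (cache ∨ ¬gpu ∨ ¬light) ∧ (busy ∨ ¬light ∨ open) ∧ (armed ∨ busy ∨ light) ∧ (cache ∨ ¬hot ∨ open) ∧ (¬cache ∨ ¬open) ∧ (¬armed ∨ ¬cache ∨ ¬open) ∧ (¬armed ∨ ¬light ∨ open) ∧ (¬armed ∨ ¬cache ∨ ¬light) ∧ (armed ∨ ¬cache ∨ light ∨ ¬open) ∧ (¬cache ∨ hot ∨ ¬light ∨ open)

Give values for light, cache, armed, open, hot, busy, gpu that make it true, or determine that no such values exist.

light: False, cache: True, armed: True, open: False, hot: False, busy: False, gpu: False

Unit clause (armed) forces armed = True.
Set light = False.
Set cache = True.
  then (¬cache ∨ ¬open) forces open = False.
Set hot = False.
  then (¬busy ∨ hot) forces busy = False.
Set gpu = False.
All clauses satisfied.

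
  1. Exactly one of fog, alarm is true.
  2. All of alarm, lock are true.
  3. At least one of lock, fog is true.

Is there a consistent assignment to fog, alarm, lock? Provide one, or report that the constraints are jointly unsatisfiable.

fog = False; alarm = True; lock = True

  (1) {fog, alarm}: 1 true — exactly one ✓
  (2) {alarm, lock}: all 2 true ✓
  (3) {lock, fog}: 1 true — at least one ✓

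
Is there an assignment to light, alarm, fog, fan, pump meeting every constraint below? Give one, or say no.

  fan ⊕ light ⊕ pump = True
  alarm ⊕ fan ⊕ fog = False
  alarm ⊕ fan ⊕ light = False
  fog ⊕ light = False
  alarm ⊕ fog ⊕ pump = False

light: True; alarm: True; fog: True; fan: False; pump: False

fan ⊕ light ⊕ pump = F ⊕ T ⊕ F = True ✓
alarm ⊕ fan ⊕ fog = T ⊕ F ⊕ T = False ✓
alarm ⊕ fan ⊕ light = T ⊕ F ⊕ T = False ✓
fog ⊕ light = T ⊕ T = False ✓
alarm ⊕ fog ⊕ pump = T ⊕ T ⊕ F = False ✓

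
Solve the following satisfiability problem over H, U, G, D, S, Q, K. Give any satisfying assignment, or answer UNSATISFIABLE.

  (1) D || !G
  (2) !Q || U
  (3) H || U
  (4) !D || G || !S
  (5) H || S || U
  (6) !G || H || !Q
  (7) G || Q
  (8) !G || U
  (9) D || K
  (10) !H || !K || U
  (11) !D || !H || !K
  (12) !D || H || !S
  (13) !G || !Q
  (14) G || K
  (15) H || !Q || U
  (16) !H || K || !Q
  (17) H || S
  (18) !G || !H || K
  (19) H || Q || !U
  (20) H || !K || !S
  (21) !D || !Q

H=T, U=T, G=F, D=F, S=T, Q=T, K=T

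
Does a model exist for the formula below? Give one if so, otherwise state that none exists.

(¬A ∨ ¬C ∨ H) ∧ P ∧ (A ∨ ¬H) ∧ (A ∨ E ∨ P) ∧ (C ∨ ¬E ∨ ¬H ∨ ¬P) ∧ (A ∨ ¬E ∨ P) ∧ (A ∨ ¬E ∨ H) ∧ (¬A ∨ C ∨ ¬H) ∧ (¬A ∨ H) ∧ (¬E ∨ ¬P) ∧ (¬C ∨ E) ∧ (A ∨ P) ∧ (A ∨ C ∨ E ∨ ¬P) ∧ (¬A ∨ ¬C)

The formula is unsatisfiable.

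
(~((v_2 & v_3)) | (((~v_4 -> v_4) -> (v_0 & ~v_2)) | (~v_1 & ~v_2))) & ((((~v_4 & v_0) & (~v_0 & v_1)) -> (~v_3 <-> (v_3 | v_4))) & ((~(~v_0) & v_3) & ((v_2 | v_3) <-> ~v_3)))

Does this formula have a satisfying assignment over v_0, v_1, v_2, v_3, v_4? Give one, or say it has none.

Case v_3 = True: the conjunct (v_2 | v_3) <-> ~v_3 becomes (v_2 | True) <-> ~True = False.
Case v_3 = False: the conjunct v_3 is False.
Both cases fail — unsatisfiable.

No satisfying assignment exists.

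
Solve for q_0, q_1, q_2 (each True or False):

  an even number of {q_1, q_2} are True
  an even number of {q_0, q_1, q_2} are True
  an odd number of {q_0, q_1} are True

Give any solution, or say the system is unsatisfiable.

q_0: False, q_1: True, q_2: True

{q_1, q_2}: 2 true → even ✓
{q_0, q_1, q_2}: 2 true → even ✓
{q_0, q_1}: 1 true → odd ✓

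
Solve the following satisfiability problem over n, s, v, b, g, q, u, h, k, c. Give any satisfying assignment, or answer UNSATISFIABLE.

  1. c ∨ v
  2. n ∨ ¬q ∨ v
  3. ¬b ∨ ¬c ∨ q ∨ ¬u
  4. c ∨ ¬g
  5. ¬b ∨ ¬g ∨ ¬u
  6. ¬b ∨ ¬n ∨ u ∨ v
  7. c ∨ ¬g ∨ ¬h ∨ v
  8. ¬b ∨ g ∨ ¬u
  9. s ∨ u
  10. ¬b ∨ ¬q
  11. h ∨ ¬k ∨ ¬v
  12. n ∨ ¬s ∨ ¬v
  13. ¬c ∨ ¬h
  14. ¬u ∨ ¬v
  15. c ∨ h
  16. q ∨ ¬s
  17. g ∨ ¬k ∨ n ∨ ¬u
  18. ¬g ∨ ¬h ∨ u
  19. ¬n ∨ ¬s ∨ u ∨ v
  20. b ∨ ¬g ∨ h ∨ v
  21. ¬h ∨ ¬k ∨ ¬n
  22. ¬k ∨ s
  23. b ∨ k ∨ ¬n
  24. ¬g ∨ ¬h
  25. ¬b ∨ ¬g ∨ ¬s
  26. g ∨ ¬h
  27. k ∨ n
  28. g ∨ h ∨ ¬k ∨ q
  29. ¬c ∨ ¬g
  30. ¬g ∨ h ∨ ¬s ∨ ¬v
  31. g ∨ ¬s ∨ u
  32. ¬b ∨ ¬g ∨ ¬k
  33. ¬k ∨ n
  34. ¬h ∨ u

n=T, s=T, v=F, b=F, g=F, q=T, u=T, h=F, k=T, c=T

Try n = False:
  (k ∨ n) forces k = True.
  clause (¬k ∨ n) is falsified — backtrack.
So n = True.
Set s = True.
  then (q ∨ ¬s) forces q = True.
  then (¬b ∨ ¬q) forces b = False.
  then (b ∨ k ∨ ¬n) forces k = True.
  then (¬h ∨ ¬k ∨ ¬n) forces h = False.
  then (h ∨ ¬k ∨ ¬v) forces v = False.
  then (c ∨ h) forces c = True.
  then (¬n ∨ ¬s ∨ u ∨ v) forces u = True.
  then (b ∨ ¬g ∨ h ∨ v) forces g = False.
All clauses satisfied.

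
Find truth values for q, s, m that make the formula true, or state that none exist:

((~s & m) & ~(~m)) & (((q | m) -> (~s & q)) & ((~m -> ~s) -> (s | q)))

q: True, s: False, m: True

  (~s & m) & ~(~m) = True
    ~s & m = True
      ~s = True
    ~(~m) = True
      ~m = False
  ((q | m) -> (~s & q)) & ((~m -> ~s) -> (s | q)) = True
    (q | m) -> (~s & q) = True
      q | m = True
      ~s & q = True
        ~s = True
    (~m -> ~s) -> (s | q) = True
      ~m -> ~s = True
        ~m = False
        ~s = True
      s | q = True
Both conjuncts True, so the formula holds.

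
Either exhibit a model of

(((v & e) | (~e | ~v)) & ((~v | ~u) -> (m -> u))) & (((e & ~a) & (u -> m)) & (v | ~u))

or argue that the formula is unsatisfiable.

a: False, v: True, e: True, u: True, m: True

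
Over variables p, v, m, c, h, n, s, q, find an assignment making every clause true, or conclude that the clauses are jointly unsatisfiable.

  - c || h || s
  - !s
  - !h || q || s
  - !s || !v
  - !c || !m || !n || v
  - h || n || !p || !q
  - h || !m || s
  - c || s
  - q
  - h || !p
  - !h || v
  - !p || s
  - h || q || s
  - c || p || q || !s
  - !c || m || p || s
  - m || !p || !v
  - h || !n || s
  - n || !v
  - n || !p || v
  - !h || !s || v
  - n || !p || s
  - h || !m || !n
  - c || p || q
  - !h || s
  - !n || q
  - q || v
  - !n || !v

UNSATISFIABLE

Case s = True:
  Clause (!s) is falsified — contradiction.
Case s = False:
  (c || s) forces c = True.
  (q) forces q = True.
  (!p || s) forces p = False.
  (!c || m || p || s) forces m = True.
  (h || !m || s) forces h = True.
  Clause (!h || s) is falsified — contradiction.
Both cases fail, so the formula is unsatisfiable.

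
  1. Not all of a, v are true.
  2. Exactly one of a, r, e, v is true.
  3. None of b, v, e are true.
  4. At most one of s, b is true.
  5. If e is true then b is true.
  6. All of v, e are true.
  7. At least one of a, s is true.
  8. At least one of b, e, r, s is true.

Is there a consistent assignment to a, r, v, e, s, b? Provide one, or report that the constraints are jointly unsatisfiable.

Unsatisfiable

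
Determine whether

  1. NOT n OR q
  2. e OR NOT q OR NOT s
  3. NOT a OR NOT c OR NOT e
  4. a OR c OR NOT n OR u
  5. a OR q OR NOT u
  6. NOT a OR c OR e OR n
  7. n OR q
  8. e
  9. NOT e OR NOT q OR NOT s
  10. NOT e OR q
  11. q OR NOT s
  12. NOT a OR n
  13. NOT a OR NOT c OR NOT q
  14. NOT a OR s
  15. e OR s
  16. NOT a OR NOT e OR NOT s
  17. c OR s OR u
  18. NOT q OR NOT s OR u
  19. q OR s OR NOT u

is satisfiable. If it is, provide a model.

e = True, u = False, c = True, a = False, q = True, n = False, s = False

Unit clause (e) forces e = True.
In (NOT e OR q) only q is left, so q = True.
In (NOT e OR NOT q OR NOT s) only NOT s is left, so s = False.
In (NOT a OR s) only NOT a is left, so a = False.
Set u = False.
  then (c OR s OR u) forces c = True.
Set n = False.
All clauses satisfied.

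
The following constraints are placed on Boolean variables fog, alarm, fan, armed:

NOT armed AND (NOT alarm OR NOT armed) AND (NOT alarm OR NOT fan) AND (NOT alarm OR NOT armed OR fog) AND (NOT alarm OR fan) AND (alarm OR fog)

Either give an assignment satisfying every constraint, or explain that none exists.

fog = True, alarm = False, fan = True, armed = False

Unit clause (NOT armed) forces armed = False.
Try fog = False:
  (alarm OR fog) forces alarm = True.
  (NOT alarm OR NOT fan) forces fan = False.
  clause (NOT alarm OR fan) is falsified — backtrack.
So fog = True.
Try alarm = True:
  (NOT alarm OR NOT fan) forces fan = False.
  clause (NOT alarm OR fan) is falsified — backtrack.
So alarm = False.
Set fan = True.
All clauses satisfied.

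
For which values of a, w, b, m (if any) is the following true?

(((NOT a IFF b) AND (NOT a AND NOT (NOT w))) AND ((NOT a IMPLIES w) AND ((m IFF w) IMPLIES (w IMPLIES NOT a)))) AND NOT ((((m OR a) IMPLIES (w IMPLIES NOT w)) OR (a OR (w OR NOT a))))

The conjunct NOT ((((m OR a) IMPLIES (w IMPLIES NOT w)) OR (a OR (w OR NOT a)))) is unsatisfiable on its own:
  a=F, w=F, m=F: evaluates to False.
  a=F, w=F, m=T: evaluates to False.
  a=F, w=T, m=F: evaluates to False.
  a=F, w=T, m=T: evaluates to False.
  a=T, w=F, m=F: evaluates to False.
  a=T, w=F, m=T: evaluates to False.
  a=T, w=T, m=F: evaluates to False.
  a=T, w=T, m=T: evaluates to False.
So the whole conjunction is unsatisfiable.

The formula is unsatisfiable.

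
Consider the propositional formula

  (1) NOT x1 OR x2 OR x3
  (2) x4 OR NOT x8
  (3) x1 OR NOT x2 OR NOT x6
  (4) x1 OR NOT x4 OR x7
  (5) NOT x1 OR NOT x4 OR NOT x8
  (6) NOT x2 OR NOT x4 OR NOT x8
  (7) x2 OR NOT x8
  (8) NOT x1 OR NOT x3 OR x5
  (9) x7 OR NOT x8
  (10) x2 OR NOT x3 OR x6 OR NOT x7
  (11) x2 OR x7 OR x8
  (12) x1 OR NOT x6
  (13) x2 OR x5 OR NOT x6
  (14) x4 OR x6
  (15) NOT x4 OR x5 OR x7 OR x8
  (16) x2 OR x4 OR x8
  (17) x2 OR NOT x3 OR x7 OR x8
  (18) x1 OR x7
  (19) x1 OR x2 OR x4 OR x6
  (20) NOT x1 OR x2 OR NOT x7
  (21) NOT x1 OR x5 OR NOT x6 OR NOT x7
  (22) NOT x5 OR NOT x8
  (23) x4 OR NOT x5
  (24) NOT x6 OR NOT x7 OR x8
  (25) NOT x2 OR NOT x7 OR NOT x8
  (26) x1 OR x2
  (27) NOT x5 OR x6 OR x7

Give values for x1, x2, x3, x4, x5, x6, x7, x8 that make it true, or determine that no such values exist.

x1: False; x2: True; x3: True; x4: True; x5: False; x6: False; x7: True; x8: False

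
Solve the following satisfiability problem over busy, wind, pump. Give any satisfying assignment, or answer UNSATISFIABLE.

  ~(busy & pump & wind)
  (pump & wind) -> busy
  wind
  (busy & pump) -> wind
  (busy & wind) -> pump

busy=F, wind=T, pump=F

Unit clause (wind) forces wind = True.
Set busy = False.
  then (busy | ~pump | ~wind) forces pump = False.
All clauses satisfied.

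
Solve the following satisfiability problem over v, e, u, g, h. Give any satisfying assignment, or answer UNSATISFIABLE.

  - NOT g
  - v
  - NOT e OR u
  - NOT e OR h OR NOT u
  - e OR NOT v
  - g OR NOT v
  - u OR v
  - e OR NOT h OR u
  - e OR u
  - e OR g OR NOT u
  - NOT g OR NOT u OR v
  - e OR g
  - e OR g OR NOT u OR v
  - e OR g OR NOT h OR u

No satisfying assignment exists.

Case v = True:
  (NOT g) forces g = False.
  Clause (g OR NOT v) is falsified — contradiction.
Case v = False:
  Clause (v) is falsified — contradiction.
Both cases fail, so the formula is unsatisfiable.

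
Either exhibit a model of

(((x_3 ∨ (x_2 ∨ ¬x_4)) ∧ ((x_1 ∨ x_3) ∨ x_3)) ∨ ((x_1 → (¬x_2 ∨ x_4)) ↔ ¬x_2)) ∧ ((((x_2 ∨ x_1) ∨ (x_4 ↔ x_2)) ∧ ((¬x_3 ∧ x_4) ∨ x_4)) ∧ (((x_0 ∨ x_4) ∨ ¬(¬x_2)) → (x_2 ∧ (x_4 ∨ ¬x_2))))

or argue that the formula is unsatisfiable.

x_0: True, x_1: True, x_2: True, x_3: True, x_4: True

  ((x_3 ∨ (x_2 ∨ ¬x_4)) ∧ ((x_1 ∨ x_3) ∨ x_3)) ∨ ((x_1 → (¬x_2 ∨ x_4)) ↔ ¬x_2) = True
    (x_3 ∨ (x_2 ∨ ¬x_4)) ∧ ((x_1 ∨ x_3) ∨ x_3) = True
      x_3 ∨ (x_2 ∨ ¬x_4) = True
        x_2 ∨ ¬x_4 = True
          ¬x_4 = False
      (x_1 ∨ x_3) ∨ x_3 = True
        x_1 ∨ x_3 = True
    (x_1 → (¬x_2 ∨ x_4)) ↔ ¬x_2 = False
      x_1 → (¬x_2 ∨ x_4) = True
        ¬x_2 ∨ x_4 = True
          ¬x_2 = False
      ¬x_2 = False
  (((x_2 ∨ x_1) ∨ (x_4 ↔ x_2)) ∧ ((¬x_3 ∧ x_4) ∨ x_4)) ∧ (((x_0 ∨ x_4) ∨ ¬(¬x_2)) → (x_2 ∧ (x_4 ∨ ¬x_2))) = True
    ((x_2 ∨ x_1) ∨ (x_4 ↔ x_2)) ∧ ((¬x_3 ∧ x_4) ∨ x_4) = True
      (x_2 ∨ x_1) ∨ (x_4 ↔ x_2) = True
        x_2 ∨ x_1 = True
        x_4 ↔ x_2 = True
      (¬x_3 ∧ x_4) ∨ x_4 = True
        ¬x_3 ∧ x_4 = False
          ¬x_3 = False
    ((x_0 ∨ x_4) ∨ ¬(¬x_2)) → (x_2 ∧ (x_4 ∨ ¬x_2)) = True
      (x_0 ∨ x_4) ∨ ¬(¬x_2) = True
        x_0 ∨ x_4 = True
        ¬(¬x_2) = True
          ¬x_2 = False
      x_2 ∧ (x_4 ∨ ¬x_2) = True
        x_4 ∨ ¬x_2 = True
          ¬x_2 = False
Both conjuncts True, so the formula holds.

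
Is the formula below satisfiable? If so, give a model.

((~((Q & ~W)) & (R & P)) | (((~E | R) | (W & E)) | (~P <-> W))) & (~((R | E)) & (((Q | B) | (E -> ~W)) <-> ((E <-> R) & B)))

E = False; R = False; Q = False; B = True; W = True; P = False

  (~((Q & ~W)) & (R & P)) | (((~E | R) | (W & E)) | (~P <-> W)) = True
    ~((Q & ~W)) & (R & P) = False
      ~((Q & ~W)) = True
        Q & ~W = False
          ~W = False
      R & P = False
    ((~E | R) | (W & E)) | (~P <-> W) = True
      (~E | R) | (W & E) = True
        ~E | R = True
          ~E = True
        W & E = False
      ~P <-> W = True
        ~P = True
  ~((R | E)) & (((Q | B) | (E -> ~W)) <-> ((E <-> R) & B)) = True
    ~((R | E)) = True
      R | E = False
    ((Q | B) | (E -> ~W)) <-> ((E <-> R) & B) = True
      (Q | B) | (E -> ~W) = True
        Q | B = True
        E -> ~W = True
          ~W = False
      (E <-> R) & B = True
        E <-> R = True
Both conjuncts True, so the formula holds.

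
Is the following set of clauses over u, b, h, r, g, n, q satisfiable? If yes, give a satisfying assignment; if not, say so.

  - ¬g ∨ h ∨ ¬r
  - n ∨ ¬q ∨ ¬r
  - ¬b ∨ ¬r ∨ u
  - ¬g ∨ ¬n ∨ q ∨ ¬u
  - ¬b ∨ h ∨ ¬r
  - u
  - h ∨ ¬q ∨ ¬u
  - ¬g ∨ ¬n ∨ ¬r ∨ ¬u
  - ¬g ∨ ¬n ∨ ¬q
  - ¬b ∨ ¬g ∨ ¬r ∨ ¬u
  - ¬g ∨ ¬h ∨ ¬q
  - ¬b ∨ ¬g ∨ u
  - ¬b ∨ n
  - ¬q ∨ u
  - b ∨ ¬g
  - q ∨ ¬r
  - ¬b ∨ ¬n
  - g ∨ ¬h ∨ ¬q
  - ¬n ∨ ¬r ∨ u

Unit clause (u) forces u = True.
Try b = True:
  (¬b ∨ n) forces n = True.
  clause (¬b ∨ ¬n) is falsified — backtrack.
So b = False.
  then (b ∨ ¬g) forces g = False.
Set h = False.
  then (h ∨ ¬q ∨ ¬u) forces q = False.
  then (q ∨ ¬r) forces r = False.
Set n = False.
All clauses satisfied.

u=T, b=F, h=F, r=F, g=F, n=F, q=F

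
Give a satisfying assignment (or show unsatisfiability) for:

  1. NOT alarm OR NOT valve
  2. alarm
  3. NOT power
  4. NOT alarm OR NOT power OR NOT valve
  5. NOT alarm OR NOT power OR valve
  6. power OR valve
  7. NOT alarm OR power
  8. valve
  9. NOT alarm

Case alarm = True:
  Clause (NOT alarm) is falsified — contradiction.
Case alarm = False:
  Clause (alarm) is falsified — contradiction.
Both cases fail, so the formula is unsatisfiable.

UNSATISFIABLE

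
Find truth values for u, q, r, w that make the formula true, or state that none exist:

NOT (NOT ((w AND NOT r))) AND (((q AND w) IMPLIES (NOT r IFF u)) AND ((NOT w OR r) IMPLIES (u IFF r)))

u=T, q=F, r=F, w=T

  NOT (NOT ((w AND NOT r))) = True
    NOT ((w AND NOT r)) = False
      w AND NOT r = True
        NOT r = True
  ((q AND w) IMPLIES (NOT r IFF u)) AND ((NOT w OR r) IMPLIES (u IFF r)) = True
    (q AND w) IMPLIES (NOT r IFF u) = True
      q AND w = False
      NOT r IFF u = True
        NOT r = True
    (NOT w OR r) IMPLIES (u IFF r) = True
      NOT w OR r = False
        NOT w = False
      u IFF r = False
Both conjuncts True, so the formula holds.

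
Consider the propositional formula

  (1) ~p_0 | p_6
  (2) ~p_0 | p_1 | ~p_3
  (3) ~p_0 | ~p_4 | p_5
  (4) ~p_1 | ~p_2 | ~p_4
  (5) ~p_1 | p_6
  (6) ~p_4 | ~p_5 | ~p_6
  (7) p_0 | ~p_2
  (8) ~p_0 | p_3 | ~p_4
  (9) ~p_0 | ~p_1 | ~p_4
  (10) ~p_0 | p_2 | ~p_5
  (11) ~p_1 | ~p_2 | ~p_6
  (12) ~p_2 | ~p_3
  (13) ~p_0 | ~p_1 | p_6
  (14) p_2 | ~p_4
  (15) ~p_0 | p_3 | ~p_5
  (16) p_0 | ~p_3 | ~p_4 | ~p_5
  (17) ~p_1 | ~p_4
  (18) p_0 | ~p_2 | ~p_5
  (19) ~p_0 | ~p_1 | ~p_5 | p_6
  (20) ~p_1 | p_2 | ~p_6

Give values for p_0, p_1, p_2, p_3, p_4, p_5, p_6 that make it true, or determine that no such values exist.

p_0=F; p_1=F; p_2=F; p_3=F; p_4=F; p_5=T; p_6=F

Set p_0 = False.
  then (p_0 | ~p_2) forces p_2 = False.
  then (p_2 | ~p_4) forces p_4 = False.
Try p_1 = True:
  (~p_1 | p_6) forces p_6 = True.
  clause (~p_1 | p_2 | ~p_6) is falsified — backtrack.
So p_1 = False.
Set p_3 = False.
Set p_5 = True.
Set p_6 = False.
All clauses satisfied.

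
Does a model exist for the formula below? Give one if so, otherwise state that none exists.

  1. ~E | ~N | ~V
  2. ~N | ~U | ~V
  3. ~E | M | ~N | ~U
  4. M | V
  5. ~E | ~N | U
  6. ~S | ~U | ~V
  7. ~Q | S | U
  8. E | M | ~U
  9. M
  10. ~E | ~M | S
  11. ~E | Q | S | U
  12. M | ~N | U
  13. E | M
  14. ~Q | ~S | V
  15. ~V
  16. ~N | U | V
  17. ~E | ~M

Unit clause (M) forces M = True.
Unit clause (~V) forces V = False.
In (~E | ~M) only ~E is left, so E = False.
Set U = False.
  then (~N | U | V) forces N = False.
Try Q = True:
  (~Q | S | U) forces S = True.
  clause (~Q | ~S | V) is falsified — backtrack.
So Q = False.
Set S = True.
All clauses satisfied.

V=F, U=F, Q=F, N=F, M=T, E=F, S=T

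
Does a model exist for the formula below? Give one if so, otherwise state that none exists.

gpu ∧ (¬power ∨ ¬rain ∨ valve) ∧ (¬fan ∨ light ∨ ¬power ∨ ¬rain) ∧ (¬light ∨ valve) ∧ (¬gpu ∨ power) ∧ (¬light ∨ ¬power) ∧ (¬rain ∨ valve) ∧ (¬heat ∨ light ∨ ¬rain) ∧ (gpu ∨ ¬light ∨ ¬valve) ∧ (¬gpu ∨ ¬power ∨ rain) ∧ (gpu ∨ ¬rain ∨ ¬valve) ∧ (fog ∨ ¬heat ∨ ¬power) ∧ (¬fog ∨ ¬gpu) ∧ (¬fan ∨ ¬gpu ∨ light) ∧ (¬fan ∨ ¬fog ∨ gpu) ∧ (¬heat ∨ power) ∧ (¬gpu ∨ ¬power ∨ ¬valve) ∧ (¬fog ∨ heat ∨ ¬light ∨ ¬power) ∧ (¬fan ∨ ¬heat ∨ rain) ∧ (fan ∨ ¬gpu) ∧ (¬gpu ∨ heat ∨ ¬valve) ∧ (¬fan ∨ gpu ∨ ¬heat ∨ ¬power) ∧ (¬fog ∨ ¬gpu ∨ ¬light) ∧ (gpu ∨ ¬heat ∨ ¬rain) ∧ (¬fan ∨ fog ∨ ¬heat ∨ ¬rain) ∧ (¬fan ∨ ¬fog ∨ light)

The formula is unsatisfiable.

Case gpu = True:
  (¬gpu ∨ power) forces power = True.
  (¬light ∨ ¬power) forces light = False.
  (¬gpu ∨ ¬power ∨ rain) forces rain = True.
  (¬power ∨ ¬rain ∨ valve) forces valve = True.
  Clause (¬gpu ∨ ¬power ∨ ¬valve) is falsified — contradiction.
Case gpu = False:
  Clause (gpu) is falsified — contradiction.
Both cases fail, so the formula is unsatisfiable.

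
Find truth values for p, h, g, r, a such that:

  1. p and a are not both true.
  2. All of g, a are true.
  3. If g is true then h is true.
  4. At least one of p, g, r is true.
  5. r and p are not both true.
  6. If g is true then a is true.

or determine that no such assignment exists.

p=F, h=T, g=T, r=T, a=T

  (1) p=F, a=T — not both ✓
  (2) {g, a}: all 2 true ✓
  (3) g=T ⇒ h: T ✓
  (4) {p, g, r}: 2 true — at least one ✓
  (5) r=T, p=F — not both ✓
  (6) g=T ⇒ a: T ✓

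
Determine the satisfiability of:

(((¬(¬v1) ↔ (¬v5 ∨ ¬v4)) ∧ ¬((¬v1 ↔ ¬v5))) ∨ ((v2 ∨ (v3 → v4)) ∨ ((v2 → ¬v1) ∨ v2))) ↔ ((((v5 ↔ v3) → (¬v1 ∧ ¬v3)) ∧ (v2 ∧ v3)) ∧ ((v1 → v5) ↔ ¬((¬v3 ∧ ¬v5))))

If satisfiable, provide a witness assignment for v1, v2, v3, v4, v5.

v1=F; v2=T; v3=T; v4=T; v5=F

  (((¬(¬v1) ↔ (¬v5 ∨ ¬v4)) ∧ ¬((¬v1 ↔ ¬v5))) ∨ ((v2 ∨ (v3 → v4)) ∨ ((v2 → ¬v1) ∨ v2))) ↔ ((((v5 ↔ v3) → (¬v1 ∧ ¬v3)) ∧ (v2 ∧ v3)) ∧ ((v1 → v5) ↔ ¬((¬v3 ∧ ¬v5)))) = True
    ((¬(¬v1) ↔ (¬v5 ∨ ¬v4)) ∧ ¬((¬v1 ↔ ¬v5))) ∨ ((v2 ∨ (v3 → v4)) ∨ ((v2 → ¬v1) ∨ v2)) = True
      (¬(¬v1) ↔ (¬v5 ∨ ¬v4)) ∧ ¬((¬v1 ↔ ¬v5)) = False
        ¬(¬v1) ↔ (¬v5 ∨ ¬v4) = False
          ¬(¬v1) = False
            ¬v1 = True
          ¬v5 ∨ ¬v4 = True
            ¬v5 = True
            ¬v4 = False
        ¬((¬v1 ↔ ¬v5)) = False
          ¬v1 ↔ ¬v5 = True
            ¬v1 = True
            ¬v5 = True
      (v2 ∨ (v3 → v4)) ∨ ((v2 → ¬v1) ∨ v2) = True
        v2 ∨ (v3 → v4) = True
          v3 → v4 = True
        (v2 → ¬v1) ∨ v2 = True
          v2 → ¬v1 = True
            ¬v1 = True
    (((v5 ↔ v3) → (¬v1 ∧ ¬v3)) ∧ (v2 ∧ v3)) ∧ ((v1 → v5) ↔ ¬((¬v3 ∧ ¬v5))) = True
      ((v5 ↔ v3) → (¬v1 ∧ ¬v3)) ∧ (v2 ∧ v3) = True
        (v5 ↔ v3) → (¬v1 ∧ ¬v3) = True
          v5 ↔ v3 = False
          ¬v1 ∧ ¬v3 = False
            ¬v1 = True
            ¬v3 = False
        v2 ∧ v3 = True
      (v1 → v5) ↔ ¬((¬v3 ∧ ¬v5)) = True
        v1 → v5 = True
        ¬((¬v3 ∧ ¬v5)) = True
          ¬v3 ∧ ¬v5 = False
            ¬v3 = False
            ¬v5 = True
The formula evaluates to True.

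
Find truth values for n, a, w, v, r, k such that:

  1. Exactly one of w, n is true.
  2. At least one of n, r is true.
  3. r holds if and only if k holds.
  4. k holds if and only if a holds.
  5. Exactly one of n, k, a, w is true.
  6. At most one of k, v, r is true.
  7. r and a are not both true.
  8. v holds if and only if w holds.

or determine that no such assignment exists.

n=T, a=F, w=F, v=F, r=F, k=F

  (1) {w, n}: 1 true — exactly one ✓
  (2) {n, r}: 1 true — at least one ✓
  (3) r=F, k=F — same ✓
  (4) k=F, a=F — same ✓
  (5) {n, k, a, w}: 1 true — exactly one ✓
  (6) {k, v, r}: 0 true — at most one ✓
  (7) r=F, a=F — not both ✓
  (8) v=F, w=F — same ✓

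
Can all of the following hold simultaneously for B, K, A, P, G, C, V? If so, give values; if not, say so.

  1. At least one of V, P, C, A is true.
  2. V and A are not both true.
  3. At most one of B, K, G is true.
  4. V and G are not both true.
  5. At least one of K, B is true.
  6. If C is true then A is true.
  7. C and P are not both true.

B = True; K = False; A = False; P = True; G = False; C = False; V = True

  (1) {V, P, C, A}: 2 true — at least one ✓
  (2) V=T, A=F — not both ✓
  (3) {B, K, G}: 1 true — at most one ✓
  (4) V=T, G=F — not both ✓
  (5) {K, B}: 1 true — at least one ✓
  (6) C=F ⇒ A: vacuous ✓
  (7) C=F, P=T — not both ✓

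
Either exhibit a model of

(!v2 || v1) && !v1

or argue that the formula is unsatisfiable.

v1: False, v2: False

  !v2 || v1 = True
    !v2 = True
  !v1 = True
Both conjuncts True, so the formula holds.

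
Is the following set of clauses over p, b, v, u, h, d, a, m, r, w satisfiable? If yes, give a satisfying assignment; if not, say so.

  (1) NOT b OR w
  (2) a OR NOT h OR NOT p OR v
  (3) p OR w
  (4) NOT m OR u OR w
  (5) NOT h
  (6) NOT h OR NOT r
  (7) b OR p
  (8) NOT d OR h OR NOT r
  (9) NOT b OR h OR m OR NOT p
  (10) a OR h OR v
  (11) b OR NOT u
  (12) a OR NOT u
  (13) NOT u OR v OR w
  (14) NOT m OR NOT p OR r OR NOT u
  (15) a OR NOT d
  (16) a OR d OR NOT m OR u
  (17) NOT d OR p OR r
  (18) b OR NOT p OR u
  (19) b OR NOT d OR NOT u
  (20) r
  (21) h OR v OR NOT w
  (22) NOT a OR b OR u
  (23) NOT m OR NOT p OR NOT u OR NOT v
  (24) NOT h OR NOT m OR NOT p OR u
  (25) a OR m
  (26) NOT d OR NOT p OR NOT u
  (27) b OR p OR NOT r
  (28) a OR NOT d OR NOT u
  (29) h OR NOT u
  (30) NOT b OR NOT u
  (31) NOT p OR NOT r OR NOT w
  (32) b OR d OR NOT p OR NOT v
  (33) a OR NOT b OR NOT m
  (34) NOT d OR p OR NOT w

p = False, b = True, v = True, u = False, h = False, d = False, a = True, m = True, r = True, w = True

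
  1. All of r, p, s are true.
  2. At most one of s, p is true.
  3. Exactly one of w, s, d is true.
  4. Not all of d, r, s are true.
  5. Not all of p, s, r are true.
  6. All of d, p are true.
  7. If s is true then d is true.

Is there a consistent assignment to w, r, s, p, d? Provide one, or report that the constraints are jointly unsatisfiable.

Case r = True:
  (1) forces p = True.
  (1) forces s = True.
  Constraint (2) is violated (s=T, p=T) — contradiction.
Case r = False:
  Constraint (1) is violated (r=F) — contradiction.
Both cases fail — unsatisfiable.

Unsatisfiable — no assignment works.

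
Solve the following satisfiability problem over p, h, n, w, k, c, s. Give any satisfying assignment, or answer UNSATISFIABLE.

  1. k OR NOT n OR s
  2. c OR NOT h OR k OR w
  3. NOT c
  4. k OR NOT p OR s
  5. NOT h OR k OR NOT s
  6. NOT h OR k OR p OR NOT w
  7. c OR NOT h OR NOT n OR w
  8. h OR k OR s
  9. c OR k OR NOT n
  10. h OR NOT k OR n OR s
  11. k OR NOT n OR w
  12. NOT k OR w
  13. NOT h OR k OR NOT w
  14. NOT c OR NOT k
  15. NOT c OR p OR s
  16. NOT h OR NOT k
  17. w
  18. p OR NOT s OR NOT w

Unit clause (NOT c) forces c = False.
Unit clause (w) forces w = True.
Set p = True.
Try h = True:
  (NOT h OR k OR NOT w) forces k = True.
  clause (NOT h OR NOT k) is falsified — backtrack.
So h = False.
Set n = True.
  then (c OR k OR NOT n) forces k = True.
Set s = False.
All clauses satisfied.

p = True, h = False, n = True, w = True, k = True, c = False, s = False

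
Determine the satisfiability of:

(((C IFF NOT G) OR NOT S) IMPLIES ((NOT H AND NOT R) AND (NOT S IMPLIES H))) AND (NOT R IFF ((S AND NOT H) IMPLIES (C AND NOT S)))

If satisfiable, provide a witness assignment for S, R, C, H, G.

S = True, R = False, C = False, H = True, G = False

  ((C IFF NOT G) OR NOT S) IMPLIES ((NOT H AND NOT R) AND (NOT S IMPLIES H)) = True
    (C IFF NOT G) OR NOT S = False
      C IFF NOT G = False
        NOT G = True
      NOT S = False
    (NOT H AND NOT R) AND (NOT S IMPLIES H) = False
      NOT H AND NOT R = False
        NOT H = False
        NOT R = True
      NOT S IMPLIES H = True
        NOT S = False
  NOT R IFF ((S AND NOT H) IMPLIES (C AND NOT S)) = True
    NOT R = True
    (S AND NOT H) IMPLIES (C AND NOT S) = True
      S AND NOT H = False
        NOT H = False
      C AND NOT S = False
        NOT S = False
Both conjuncts True, so the formula holds.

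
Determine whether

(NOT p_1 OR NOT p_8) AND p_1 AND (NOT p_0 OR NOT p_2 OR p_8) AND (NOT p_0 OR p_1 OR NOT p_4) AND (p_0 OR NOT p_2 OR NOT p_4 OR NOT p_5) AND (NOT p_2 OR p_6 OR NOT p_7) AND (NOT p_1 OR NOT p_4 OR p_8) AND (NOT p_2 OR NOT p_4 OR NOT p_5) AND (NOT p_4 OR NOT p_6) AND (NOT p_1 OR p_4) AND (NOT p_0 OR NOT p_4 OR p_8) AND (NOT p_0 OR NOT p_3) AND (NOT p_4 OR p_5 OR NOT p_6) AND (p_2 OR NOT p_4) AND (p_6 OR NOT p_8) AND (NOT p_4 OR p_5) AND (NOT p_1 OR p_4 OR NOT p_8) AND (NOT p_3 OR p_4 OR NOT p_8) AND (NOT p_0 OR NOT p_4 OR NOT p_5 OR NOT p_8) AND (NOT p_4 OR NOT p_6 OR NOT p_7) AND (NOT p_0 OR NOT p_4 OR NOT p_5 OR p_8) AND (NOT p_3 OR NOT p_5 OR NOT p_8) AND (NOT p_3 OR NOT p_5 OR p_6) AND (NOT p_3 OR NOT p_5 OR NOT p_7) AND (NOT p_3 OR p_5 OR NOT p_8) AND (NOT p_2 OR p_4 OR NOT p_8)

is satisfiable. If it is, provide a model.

The formula is unsatisfiable.

Case p_1 = True:
  (NOT p_1 OR NOT p_8) forces p_8 = False.
  (NOT p_1 OR NOT p_4 OR p_8) forces p_4 = False.
  Clause (NOT p_1 OR p_4) is falsified — contradiction.
Case p_1 = False:
  Clause (p_1) is falsified — contradiction.
Both cases fail, so the formula is unsatisfiable.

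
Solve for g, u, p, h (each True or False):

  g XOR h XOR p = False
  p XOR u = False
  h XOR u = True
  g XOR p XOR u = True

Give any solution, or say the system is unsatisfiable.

g = True, u = False, p = False, h = True

g XOR h XOR p = T XOR T XOR F = False ✓
p XOR u = F XOR F = False ✓
h XOR u = T XOR F = True ✓
g XOR p XOR u = T XOR F XOR F = True ✓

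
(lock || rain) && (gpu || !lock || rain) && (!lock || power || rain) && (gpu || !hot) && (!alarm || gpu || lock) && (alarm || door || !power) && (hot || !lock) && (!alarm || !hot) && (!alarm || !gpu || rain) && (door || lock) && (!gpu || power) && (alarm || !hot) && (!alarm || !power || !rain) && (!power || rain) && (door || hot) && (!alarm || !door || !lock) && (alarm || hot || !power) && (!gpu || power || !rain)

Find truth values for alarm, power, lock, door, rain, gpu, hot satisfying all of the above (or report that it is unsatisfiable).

alarm = False; power = False; lock = False; door = True; rain = True; gpu = False; hot = False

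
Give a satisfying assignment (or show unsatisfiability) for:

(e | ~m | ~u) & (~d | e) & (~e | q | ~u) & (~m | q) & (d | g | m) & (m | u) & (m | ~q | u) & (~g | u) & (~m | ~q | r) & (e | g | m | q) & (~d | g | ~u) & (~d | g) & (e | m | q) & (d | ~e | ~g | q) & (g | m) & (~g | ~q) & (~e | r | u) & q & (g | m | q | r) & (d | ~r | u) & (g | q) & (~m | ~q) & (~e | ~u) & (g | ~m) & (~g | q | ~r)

UNSATISFIABLE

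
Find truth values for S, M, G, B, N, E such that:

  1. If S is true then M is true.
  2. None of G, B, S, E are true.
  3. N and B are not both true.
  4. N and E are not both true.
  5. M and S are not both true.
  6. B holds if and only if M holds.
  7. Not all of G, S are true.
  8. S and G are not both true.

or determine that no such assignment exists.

S = False; M = False; G = False; B = False; N = True; E = False

  (1) S=F ⇒ M: vacuous ✓
  (2) {G, B, S, E}: 0 true — none ✓
  (3) N=T, B=F — not both ✓
  (4) N=T, E=F — not both ✓
  (5) M=F, S=F — not both ✓
  (6) B=F, M=F — same ✓
  (7) {G, S}: 0/2 true — not all ✓
  (8) S=F, G=F — not both ✓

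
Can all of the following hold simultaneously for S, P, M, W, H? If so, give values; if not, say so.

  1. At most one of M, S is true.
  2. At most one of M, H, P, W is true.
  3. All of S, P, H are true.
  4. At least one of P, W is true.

No satisfying assignment exists.

Case P = True:
  (2) with P=T forces M = False.
  (2) with P=T forces H = False.
  Constraint (3) is violated (H=F) — contradiction.
Case P = False:
  Constraint (3) is violated (P=F) — contradiction.
Both cases fail — unsatisfiable.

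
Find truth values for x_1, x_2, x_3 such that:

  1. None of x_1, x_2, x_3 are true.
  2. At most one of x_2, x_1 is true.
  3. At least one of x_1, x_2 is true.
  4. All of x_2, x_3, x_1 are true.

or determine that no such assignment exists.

Case x_1 = True:
  Constraint (1) is violated (x_1=T) — contradiction.
Case x_1 = False:
  Constraint (4) is violated (x_1=F) — contradiction.
Both cases fail — unsatisfiable.

UNSATISFIABLE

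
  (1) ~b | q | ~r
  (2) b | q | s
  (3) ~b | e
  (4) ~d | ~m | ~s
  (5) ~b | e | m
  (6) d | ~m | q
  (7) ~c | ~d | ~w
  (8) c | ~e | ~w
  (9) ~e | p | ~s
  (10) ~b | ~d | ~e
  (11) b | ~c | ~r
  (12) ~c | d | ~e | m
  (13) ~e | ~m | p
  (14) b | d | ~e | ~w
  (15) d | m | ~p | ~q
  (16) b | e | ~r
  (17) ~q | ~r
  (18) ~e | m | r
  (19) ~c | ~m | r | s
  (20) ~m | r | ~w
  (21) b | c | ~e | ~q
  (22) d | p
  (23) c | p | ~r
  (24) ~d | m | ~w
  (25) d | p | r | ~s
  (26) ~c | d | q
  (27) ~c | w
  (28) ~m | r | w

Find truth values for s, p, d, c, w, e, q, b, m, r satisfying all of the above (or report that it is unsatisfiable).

s = False, p = True, d = True, c = False, w = False, e = False, q = True, b = False, m = False, r = False

Set s = False.
Set p = True.
Set d = True.
Try c = True:
  (~c | ~d | ~w) forces w = False.
  clause (~c | w) is falsified — backtrack.
So c = False.
Set w = False.
Try e = True:
  (~b | ~d | ~e) forces b = False.
  (b | q | s) forces q = True.
  clause (b | c | ~e | ~q) is falsified — backtrack.
So e = False.
  then (~b | e) forces b = False.
  then (b | e | ~r) forces r = False.
  then (~m | r | w) forces m = False.
  then (b | q | s) forces q = True.
All clauses satisfied.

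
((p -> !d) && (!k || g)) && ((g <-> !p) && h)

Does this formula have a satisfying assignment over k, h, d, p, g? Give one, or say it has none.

k: True; h: True; d: True; p: False; g: True

  (p -> !d) && (!k || g) = True
    p -> !d = True
      !d = False
    !k || g = True
      !k = False
  (g <-> !p) && h = True
    g <-> !p = True
      !p = True
Both conjuncts True, so the formula holds.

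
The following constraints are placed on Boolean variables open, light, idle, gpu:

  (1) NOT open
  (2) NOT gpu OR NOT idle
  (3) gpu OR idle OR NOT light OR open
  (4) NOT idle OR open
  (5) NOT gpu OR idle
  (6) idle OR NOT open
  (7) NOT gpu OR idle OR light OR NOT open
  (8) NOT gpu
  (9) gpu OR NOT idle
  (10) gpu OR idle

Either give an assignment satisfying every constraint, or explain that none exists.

Case open = True:
  Clause (NOT open) is falsified — contradiction.
Case open = False:
  (NOT idle OR open) forces idle = False.
  (NOT gpu OR idle) forces gpu = False.
  Clause (gpu OR idle) is falsified — contradiction.
Both cases fail, so the formula is unsatisfiable.

The formula is unsatisfiable.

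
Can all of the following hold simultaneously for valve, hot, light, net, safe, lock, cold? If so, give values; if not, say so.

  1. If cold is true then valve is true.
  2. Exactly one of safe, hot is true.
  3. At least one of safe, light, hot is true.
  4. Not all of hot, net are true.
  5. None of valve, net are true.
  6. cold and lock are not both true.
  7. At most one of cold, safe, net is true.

valve=F; hot=T; light=F; net=F; safe=F; lock=T; cold=F

  (1) cold=F ⇒ valve: vacuous ✓
  (2) {safe, hot}: 1 true — exactly one ✓
  (3) {safe, light, hot}: 1 true — at least one ✓
  (4) {hot, net}: 1/2 true — not all ✓
  (5) {valve, net}: 0 true — none ✓
  (6) cold=F, lock=T — not both ✓
  (7) {cold, safe, net}: 0 true — at most one ✓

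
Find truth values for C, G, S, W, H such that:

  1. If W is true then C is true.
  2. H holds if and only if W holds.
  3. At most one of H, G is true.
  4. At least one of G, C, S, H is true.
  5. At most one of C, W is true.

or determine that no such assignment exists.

C = False; G = True; S = True; W = False; H = False

  (1) W=F ⇒ C: vacuous ✓
  (2) H=F, W=F — same ✓
  (3) {H, G}: 1 true — at most one ✓
  (4) {G, C, S, H}: 2 true — at least one ✓
  (5) {C, W}: 0 true — at most one ✓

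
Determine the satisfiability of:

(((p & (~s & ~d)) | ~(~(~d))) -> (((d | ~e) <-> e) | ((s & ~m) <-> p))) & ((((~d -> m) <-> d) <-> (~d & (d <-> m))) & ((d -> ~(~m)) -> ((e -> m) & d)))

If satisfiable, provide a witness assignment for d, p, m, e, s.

The formula is unsatisfiable.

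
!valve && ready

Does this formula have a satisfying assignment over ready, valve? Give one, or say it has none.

ready = True, valve = False

  !valve = True
Both conjuncts True, so the formula holds.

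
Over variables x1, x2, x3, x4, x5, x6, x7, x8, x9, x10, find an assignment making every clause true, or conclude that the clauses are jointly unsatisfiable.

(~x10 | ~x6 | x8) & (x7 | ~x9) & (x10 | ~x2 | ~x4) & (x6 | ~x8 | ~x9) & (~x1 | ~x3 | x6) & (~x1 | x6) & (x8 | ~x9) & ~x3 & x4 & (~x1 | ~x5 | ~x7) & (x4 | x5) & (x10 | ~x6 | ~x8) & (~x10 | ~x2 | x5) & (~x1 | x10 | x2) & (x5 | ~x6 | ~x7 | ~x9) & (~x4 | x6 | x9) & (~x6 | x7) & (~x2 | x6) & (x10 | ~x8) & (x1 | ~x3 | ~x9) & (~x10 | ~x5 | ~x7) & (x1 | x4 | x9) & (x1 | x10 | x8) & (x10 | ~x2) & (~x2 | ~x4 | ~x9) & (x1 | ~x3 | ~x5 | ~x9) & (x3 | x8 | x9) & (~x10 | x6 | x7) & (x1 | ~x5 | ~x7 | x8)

Unit clause (~x3) forces x3 = False.
Unit clause (x4) forces x4 = True.
Set x1 = True.
  then (~x1 | x6) forces x6 = True.
  then (~x6 | x7) forces x7 = True.
  then (~x1 | ~x5 | ~x7) forces x5 = False.
  then (x5 | ~x6 | ~x7 | ~x9) forces x9 = False.
  then (x3 | x8 | x9) forces x8 = True.
  then (x10 | ~x6 | ~x8) forces x10 = True.
  then (~x10 | ~x2 | x5) forces x2 = False.
All clauses satisfied.

x1=T, x2=F, x3=F, x4=T, x5=F, x6=T, x7=T, x8=T, x9=F, x10=T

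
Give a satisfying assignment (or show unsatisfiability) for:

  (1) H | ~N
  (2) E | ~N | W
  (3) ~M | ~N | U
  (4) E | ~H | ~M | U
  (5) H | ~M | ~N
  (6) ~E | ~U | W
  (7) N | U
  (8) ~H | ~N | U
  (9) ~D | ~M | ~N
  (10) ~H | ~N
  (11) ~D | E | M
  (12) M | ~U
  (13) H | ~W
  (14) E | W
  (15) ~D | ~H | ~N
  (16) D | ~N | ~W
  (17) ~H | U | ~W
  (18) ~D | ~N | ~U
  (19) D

W=T, N=F, D=T, E=T, H=T, U=T, M=T

Unit clause (D) forces D = True.
Try W = False:
  (E | W) forces E = True.
  (~E | ~U | W) forces U = False.
  (N | U) forces N = True.
  (H | ~N) forces H = True.
  clause (~H | ~N | U) is falsified — backtrack.
So W = True.
  then (H | ~W) forces H = True.
  then (~D | ~H | ~N) forces N = False.
  then (~H | U | ~W) forces U = True.
  then (M | ~U) forces M = True.
Set E = True.
All clauses satisfied.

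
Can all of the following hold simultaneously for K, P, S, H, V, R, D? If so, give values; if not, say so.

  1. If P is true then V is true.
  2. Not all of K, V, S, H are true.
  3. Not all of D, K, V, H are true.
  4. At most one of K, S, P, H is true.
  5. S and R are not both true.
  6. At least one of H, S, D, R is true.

K = False, P = False, S = False, H = False, V = True, R = False, D = True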